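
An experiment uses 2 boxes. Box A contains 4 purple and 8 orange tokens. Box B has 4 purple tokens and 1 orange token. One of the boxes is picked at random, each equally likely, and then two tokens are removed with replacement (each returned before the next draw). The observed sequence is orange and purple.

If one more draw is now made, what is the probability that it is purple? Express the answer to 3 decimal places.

0.529

Compute the likelihood of the observed sequence for each case: P(data | box A) = (8/12)(4/12) = 2/9; P(data | box B) = (1/5)(4/5) = 4/25.
The prior-weighted likelihoods are 1/2 · 2/9 = 1/9, 1/2 · 4/25 = 2/25; summing to 43/225.
Normalising, the posterior is P(box A | data) = 25/43, P(box B | data) = 18/43.
So P(purple next | data) = Σ P(purple next | H) P(H | data) = (1/3)(25/43) + (4/5)(18/43) = 341/645.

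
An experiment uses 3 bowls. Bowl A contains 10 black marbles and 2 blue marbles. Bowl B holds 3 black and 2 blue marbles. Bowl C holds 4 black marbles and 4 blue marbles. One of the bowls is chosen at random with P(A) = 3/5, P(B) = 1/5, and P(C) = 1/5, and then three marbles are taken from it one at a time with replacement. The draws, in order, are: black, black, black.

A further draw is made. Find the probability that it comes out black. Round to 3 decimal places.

0.789

For each hypothesis, P(data | H) works out to: P(data | bowl A) = (10/12)(10/12)(10/12) = 0.5787; P(data | bowl B) = (3/5)(3/5)(3/5) = 0.216; P(data | bowl C) = (4/8)(4/8)(4/8) = 0.125.
Multiplying each by its prior: 3/5 · 0.5787 = 0.34722, 1/5 · 0.216 = 0.0432, 1/5 · 0.125 = 0.025; these sum to 0.41542.
The posterior is then P(bowl A | data) = 0.83583, P(bowl B | data) = 0.10399, P(bowl C | data) = 0.06018.
So P(black next | data) = Σ P(black next | H) P(H | data) = (5/6)(0.83583) + (3/5)(0.10399) + (1/2)(0.06018) = 0.78901.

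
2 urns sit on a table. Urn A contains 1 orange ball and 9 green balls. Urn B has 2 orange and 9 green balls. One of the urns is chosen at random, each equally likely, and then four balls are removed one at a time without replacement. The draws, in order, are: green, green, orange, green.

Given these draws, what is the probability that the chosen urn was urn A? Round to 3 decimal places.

0.440

Under each hypothesis, the probability of the observed sequence is: P(data | urn A) = (9/10)(8/9)(1/8)(7/7) = 1/10; P(data | urn B) = (9/11)(8/10)(2/9)(7/8) = 7/55.
The prior-weighted likelihoods are 1/2 · 1/10 = 1/20, 1/2 · 7/55 = 7/110; these sum to 5/44.
Therefore the posterior P(urn A | data) = (1/20) / (5/44) = 11/25.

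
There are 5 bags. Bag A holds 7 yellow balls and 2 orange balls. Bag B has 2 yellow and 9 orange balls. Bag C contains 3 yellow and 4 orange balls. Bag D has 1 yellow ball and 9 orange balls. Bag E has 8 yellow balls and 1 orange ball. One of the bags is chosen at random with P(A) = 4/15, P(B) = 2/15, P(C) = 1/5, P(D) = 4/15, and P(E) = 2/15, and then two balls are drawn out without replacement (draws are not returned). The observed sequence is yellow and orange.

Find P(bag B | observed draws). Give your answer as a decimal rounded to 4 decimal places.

Under each hypothesis, the probability of the observed sequence is: P(data | bag A) = (7/9)(2/8) = 0.19444; P(data | bag B) = (2/11)(9/10) = 0.16364; P(data | bag C) = (3/7)(4/6) = 0.28571; P(data | bag D) = (1/10)(9/9) = 0.1; P(data | bag E) = (8/9)(1/8) = 0.11111.
Weighting by the prior gives 4/15 · 0.19444 = 0.051852, 2/15 · 0.16364 = 0.021818, 1/5 · 0.28571 = 0.057143, 4/15 · 0.1 = 0.026667, 2/15 · 0.11111 = 0.014815; these sum to 0.17229.
By Bayes' rule, P(bag B | data) = (0.021818) / (0.17229) = 0.12663.

0.1266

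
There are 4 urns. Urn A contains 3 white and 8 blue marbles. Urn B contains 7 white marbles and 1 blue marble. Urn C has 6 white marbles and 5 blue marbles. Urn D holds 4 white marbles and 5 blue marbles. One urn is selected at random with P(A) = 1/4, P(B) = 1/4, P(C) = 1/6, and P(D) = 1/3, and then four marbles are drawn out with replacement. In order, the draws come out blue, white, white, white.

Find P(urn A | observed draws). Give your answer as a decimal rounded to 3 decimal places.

0.069

Under each hypothesis, the probability of the observed sequence is: P(data | urn A) = (8/11)(3/11)(3/11)(3/11) = 0.014753; P(data | urn B) = (1/8)(7/8)(7/8)(7/8) = 0.08374; P(data | urn C) = (5/11)(6/11)(6/11)(6/11) = 0.073765; P(data | urn D) = (5/9)(4/9)(4/9)(4/9) = 0.048773.
Multiplying each by its prior: 1/4 · 0.014753 = 0.0036883, 1/4 · 0.08374 = 0.020935, 1/6 · 0.073765 = 0.012294, 1/3 · 0.048773 = 0.016258; these sum to 0.053175.
Therefore the posterior P(urn A | data) = (0.0036883) / (0.053175) = 0.069361.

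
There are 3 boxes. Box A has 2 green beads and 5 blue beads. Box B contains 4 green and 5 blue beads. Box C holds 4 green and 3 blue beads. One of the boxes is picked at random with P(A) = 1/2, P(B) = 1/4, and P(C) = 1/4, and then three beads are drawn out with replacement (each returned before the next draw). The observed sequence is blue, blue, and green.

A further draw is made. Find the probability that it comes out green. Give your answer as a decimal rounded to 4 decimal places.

0.3827

For each hypothesis, P(data | H) works out to: P(data | box A) = (5/7)(5/7)(2/7) = 0.14577; P(data | box B) = (5/9)(5/9)(4/9) = 0.13717; P(data | box C) = (3/7)(3/7)(4/7) = 0.10496.
Multiplying each by its prior: 1/2 · 0.14577 = 0.072886, 1/4 · 0.13717 = 0.034294, 1/4 · 0.10496 = 0.026239; with total 0.13342.
Normalising, the posterior is P(box A | data) = 0.5463, P(box B | data) = 0.25704, P(box C | data) = 0.19667.
Averaging over the posterior, P(green next | data) = (2/7)(0.5463) + (4/9)(0.25704) + (4/7)(0.19667) = 0.3827.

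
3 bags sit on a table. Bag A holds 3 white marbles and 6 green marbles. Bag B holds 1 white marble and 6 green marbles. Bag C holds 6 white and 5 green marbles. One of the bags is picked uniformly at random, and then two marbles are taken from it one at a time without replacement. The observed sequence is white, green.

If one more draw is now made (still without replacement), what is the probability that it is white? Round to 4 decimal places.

0.3350

For each hypothesis, P(data | H) works out to: P(data | bag A) = (3/9)(6/8) = 1/4; P(data | bag B) = (1/7)(6/6) = 1/7; P(data | bag C) = (6/11)(5/10) = 3/11.
Multiplying each by its prior: 1/3 · 1/4 = 1/12, 1/3 · 1/7 = 1/21, 1/3 · 3/11 = 1/11; with total 205/924.
The posterior is then P(bag A | data) = 77/205, P(bag B | data) = 44/205, P(bag C | data) = 84/205.
Averaging over the posterior, P(white next | data) = (2/7)(77/205) + (0)(44/205) + (5/9)(84/205) = 206/615.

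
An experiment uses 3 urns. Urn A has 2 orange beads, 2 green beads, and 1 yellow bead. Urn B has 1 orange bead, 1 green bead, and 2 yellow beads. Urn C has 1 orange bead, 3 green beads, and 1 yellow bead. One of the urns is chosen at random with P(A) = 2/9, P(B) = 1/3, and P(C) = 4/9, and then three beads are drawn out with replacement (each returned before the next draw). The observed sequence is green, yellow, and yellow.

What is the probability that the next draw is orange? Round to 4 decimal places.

0.2500

Under each hypothesis, the probability of the observed sequence is: P(data | urn A) = (2/5)(1/5)(1/5) = 0.016; P(data | urn B) = (1/4)(2/4)(2/4) = 0.0625; P(data | urn C) = (3/5)(1/5)(1/5) = 0.024.
Weighting by the prior gives 2/9 · 0.016 = 0.0035556, 1/3 · 0.0625 = 0.020833, 4/9 · 0.024 = 0.010667; summing to 0.035056.
Normalising, the posterior is P(urn A | data) = 0.10143, P(urn B | data) = 0.59429, P(urn C | data) = 0.30428.
The predictive probability is P(orange next | data) = (2/5)(0.10143) + (1/4)(0.59429) + (1/5)(0.30428) = 0.25.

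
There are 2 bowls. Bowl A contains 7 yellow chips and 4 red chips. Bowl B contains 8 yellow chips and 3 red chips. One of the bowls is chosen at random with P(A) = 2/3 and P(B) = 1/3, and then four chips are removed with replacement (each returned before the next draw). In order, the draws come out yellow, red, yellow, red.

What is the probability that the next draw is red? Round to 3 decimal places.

0.339

The likelihood of the observed sequence under each hypothesis: P(data | bowl A) = (7/11)(4/11)(7/11)(4/11) = 0.053548; P(data | bowl B) = (8/11)(3/11)(8/11)(3/11) = 0.039342.
Multiplying each by its prior: 2/3 · 0.053548 = 0.035699, 1/3 · 0.039342 = 0.013114; these sum to 0.048813.
The posterior is then P(bowl A | data) = 0.73134, P(bowl B | data) = 0.26866.
So P(red next | data) = Σ P(red next | H) P(H | data) = (4/11)(0.73134) + (3/11)(0.26866) = 0.33921.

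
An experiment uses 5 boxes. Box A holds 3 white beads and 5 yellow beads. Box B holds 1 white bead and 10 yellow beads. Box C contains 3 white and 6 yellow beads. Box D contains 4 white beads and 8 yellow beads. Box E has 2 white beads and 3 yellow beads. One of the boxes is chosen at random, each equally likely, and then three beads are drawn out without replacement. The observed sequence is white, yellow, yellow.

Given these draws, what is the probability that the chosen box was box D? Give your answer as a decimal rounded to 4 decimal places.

0.2075

The likelihood of the observed sequence under each hypothesis: P(data | box A) = (3/8)(5/7)(4/6) = 0.17857; P(data | box B) = (1/11)(10/10)(9/9) = 0.090909; P(data | box C) = (3/9)(6/8)(5/7) = 0.17857; P(data | box D) = (4/12)(8/11)(7/10) = 0.1697; P(data | box E) = (2/5)(3/4)(2/3) = 0.2.
Multiplying each by its prior: 1/5 · 0.17857 = 0.035714, 1/5 · 0.090909 = 0.018182, 1/5 · 0.17857 = 0.035714, 1/5 · 0.1697 = 0.033939, 1/5 · 0.2 = 0.04; with total 0.16355.
Therefore the posterior P(box D | data) = (0.033939) / (0.16355) = 0.20752.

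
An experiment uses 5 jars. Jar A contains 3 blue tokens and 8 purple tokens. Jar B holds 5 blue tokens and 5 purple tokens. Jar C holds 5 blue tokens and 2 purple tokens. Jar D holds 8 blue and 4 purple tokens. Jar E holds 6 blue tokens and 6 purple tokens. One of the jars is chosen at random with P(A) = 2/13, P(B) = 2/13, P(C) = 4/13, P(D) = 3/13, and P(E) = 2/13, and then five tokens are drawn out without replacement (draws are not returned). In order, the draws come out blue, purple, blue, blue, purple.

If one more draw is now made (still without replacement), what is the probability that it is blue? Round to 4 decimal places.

Under each hypothesis, the probability of the observed sequence is: P(data | jar A) = (3/11)(8/10)(2/9)(1/8)(7/7) = 0.0060606; P(data | jar B) = (5/10)(5/9)(4/8)(3/7)(4/6) = 0.039683; P(data | jar C) = (5/7)(2/6)(4/5)(3/4)(1/3) = 0.047619; P(data | jar D) = (8/12)(4/11)(7/10)(6/9)(3/8) = 0.042424; P(data | jar E) = (6/12)(6/11)(5/10)(4/9)(5/8) = 0.037879.
Multiplying each by its prior: 2/13 · 0.0060606 = 0.0009324, 2/13 · 0.039683 = 0.006105, 4/13 · 0.047619 = 0.014652, 3/13 · 0.042424 = 0.0097902, 2/13 · 0.037879 = 0.0058275; these sum to 0.037307.
Dividing through by the total gives posterior P(jar A | data) = 0.024993, P(jar B | data) = 0.16364, P(jar C | data) = 0.39274, P(jar D | data) = 0.26242, P(jar E | data) = 0.1562.
The predictive probability is P(blue next | data) = (0)(0.024993) + (2/5)(0.16364) + (1)(0.39274) + (5/7)(0.26242) + (3/7)(0.1562) = 0.71259.

0.7126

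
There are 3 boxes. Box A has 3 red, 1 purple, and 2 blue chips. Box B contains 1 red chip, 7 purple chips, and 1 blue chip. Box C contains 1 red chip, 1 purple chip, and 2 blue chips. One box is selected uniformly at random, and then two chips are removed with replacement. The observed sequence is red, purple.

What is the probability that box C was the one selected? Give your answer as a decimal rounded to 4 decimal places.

0.2691

Compute the likelihood of the observed sequence for each case: P(data | box A) = (3/6)(1/6) = 0.083333; P(data | box B) = (1/9)(7/9) = 0.08642; P(data | box C) = (1/4)(1/4) = 0.0625.
Weighting by the prior gives 1/3 · 0.083333 = 0.027778, 1/3 · 0.08642 = 0.028807, 1/3 · 0.0625 = 0.020833; with total 0.077418.
By Bayes' rule, P(box C | data) = (0.020833) / (0.077418) = 0.2691.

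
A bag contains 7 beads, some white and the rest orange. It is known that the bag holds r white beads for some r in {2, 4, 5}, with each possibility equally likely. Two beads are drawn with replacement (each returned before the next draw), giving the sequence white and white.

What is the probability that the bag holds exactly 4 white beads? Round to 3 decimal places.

Under each hypothesis, the probability of the observed sequence is: P(data | r = 2) = (2/7)(2/7) = 4/49; P(data | r = 4) = (4/7)(4/7) = 16/49; P(data | r = 5) = (5/7)(5/7) = 25/49.
The prior-weighted likelihoods are 1/3 · 4/49 = 4/147, 1/3 · 16/49 = 16/147, 1/3 · 25/49 = 25/147; with total 15/49.
So P(r = 4 | data) = (16/147) / (15/49) = 16/45.

0.356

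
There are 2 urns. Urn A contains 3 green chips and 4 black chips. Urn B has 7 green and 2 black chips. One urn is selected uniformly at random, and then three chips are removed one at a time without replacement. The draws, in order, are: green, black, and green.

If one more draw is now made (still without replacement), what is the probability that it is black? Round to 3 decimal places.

The likelihood of the observed sequence under each hypothesis: P(data | urn A) = (3/7)(4/6)(2/5) = 4/35; P(data | urn B) = (7/9)(2/8)(6/7) = 1/6.
The prior-weighted likelihoods are 1/2 · 4/35 = 2/35, 1/2 · 1/6 = 1/12; summing to 59/420.
Normalising, the posterior is P(urn A | data) = 24/59, P(urn B | data) = 35/59.
So P(black next | data) = Σ P(black next | H) P(H | data) = (3/4)(24/59) + (1/6)(35/59) = 143/354.

0.404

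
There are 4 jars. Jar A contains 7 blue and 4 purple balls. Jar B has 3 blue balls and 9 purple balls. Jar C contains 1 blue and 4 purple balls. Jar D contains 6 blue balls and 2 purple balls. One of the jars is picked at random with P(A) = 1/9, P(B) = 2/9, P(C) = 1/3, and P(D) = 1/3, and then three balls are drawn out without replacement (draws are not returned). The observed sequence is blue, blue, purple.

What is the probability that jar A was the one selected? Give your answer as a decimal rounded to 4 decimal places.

0.2156

Compute the likelihood of the observed sequence for each case: P(data | jar A) = (7/11)(6/10)(4/9) = 0.1697; P(data | jar B) = (3/12)(2/11)(9/10) = 0.040909; P(data | jar C) = (1/5)(0/4) = 0; P(data | jar D) = (6/8)(5/7)(2/6) = 0.17857.
Weighting by the prior gives 1/9 · 0.1697 = 0.018855, 2/9 · 0.040909 = 0.0090909, 1/3 · 0 = 0, 1/3 · 0.17857 = 0.059524; these sum to 0.08747.
So P(jar A | data) = (0.018855) / (0.08747) = 0.21556.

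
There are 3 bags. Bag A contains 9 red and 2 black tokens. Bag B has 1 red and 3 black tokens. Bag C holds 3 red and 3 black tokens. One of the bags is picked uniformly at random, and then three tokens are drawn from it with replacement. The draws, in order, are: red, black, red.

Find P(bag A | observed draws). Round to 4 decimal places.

For each hypothesis, P(data | H) works out to: P(data | bag A) = (9/11)(2/11)(9/11) = 0.12171; P(data | bag B) = (1/4)(3/4)(1/4) = 0.046875; P(data | bag C) = (3/6)(3/6)(3/6) = 0.125.
Weighting by the prior gives 1/3 · 0.12171 = 0.040571, 1/3 · 0.046875 = 0.015625, 1/3 · 0.125 = 0.041667; summing to 0.097863.
Hence P(bag A | data) = (0.040571) / (0.097863) = 0.41457.

0.4146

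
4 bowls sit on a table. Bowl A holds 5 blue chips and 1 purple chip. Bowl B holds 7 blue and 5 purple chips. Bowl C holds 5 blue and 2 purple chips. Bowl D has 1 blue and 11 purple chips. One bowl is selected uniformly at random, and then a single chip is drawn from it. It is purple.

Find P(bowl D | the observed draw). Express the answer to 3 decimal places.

For each hypothesis, P(data | H) works out to: P(data | bowl A) = (1/6) = 1/6; P(data | bowl B) = (5/12) = 5/12; P(data | bowl C) = (2/7) = 2/7; P(data | bowl D) = (11/12) = 11/12.
Weighting by the prior gives 1/4 · 1/6 = 1/24, 1/4 · 5/12 = 5/48, 1/4 · 2/7 = 1/14, 1/4 · 11/12 = 11/48; these sum to 25/56.
By Bayes' rule, P(bowl D | data) = (11/48) / (25/56) = 77/150.

0.513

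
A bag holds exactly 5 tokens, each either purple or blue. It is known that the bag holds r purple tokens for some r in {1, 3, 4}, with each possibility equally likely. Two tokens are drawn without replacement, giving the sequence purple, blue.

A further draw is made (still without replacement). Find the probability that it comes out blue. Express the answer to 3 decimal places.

0.429

For each hypothesis, P(data | H) works out to: P(data | r = 1) = (1/5)(4/4) = 1/5; P(data | r = 3) = (3/5)(2/4) = 3/10; P(data | r = 4) = (4/5)(1/4) = 1/5.
The prior-weighted likelihoods are 1/3 · 1/5 = 1/15, 1/3 · 3/10 = 1/10, 1/3 · 1/5 = 1/15; with total 7/30.
The posterior is then P(r = 1 | data) = 2/7, P(r = 3 | data) = 3/7, P(r = 4 | data) = 2/7.
So P(blue next | data) = Σ P(blue next | H) P(H | data) = (1)(2/7) + (1/3)(3/7) + (0)(2/7) = 3/7.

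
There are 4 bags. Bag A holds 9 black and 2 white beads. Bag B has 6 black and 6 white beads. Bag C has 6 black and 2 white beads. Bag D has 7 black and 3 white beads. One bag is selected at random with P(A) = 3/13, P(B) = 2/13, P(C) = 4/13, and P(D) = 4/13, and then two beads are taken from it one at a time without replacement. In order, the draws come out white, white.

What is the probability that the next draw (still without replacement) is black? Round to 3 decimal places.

For each hypothesis, P(data | H) works out to: P(data | bag A) = (2/11)(1/10) = 0.018182; P(data | bag B) = (6/12)(5/11) = 0.22727; P(data | bag C) = (2/8)(1/7) = 0.035714; P(data | bag D) = (3/10)(2/9) = 0.066667.
Weighting by the prior gives 3/13 · 0.018182 = 0.0041958, 2/13 · 0.22727 = 0.034965, 4/13 · 0.035714 = 0.010989, 4/13 · 0.066667 = 0.020513; these sum to 0.070663.
Normalising, the posterior is P(bag A | data) = 0.059378, P(bag B | data) = 0.49482, P(bag C | data) = 0.15551, P(bag D | data) = 0.29029.
So P(black next | data) = Σ P(black next | H) P(H | data) = (1)(0.059378) + (3/5)(0.49482) + (1)(0.15551) + (7/8)(0.29029) = 0.76579.

0.766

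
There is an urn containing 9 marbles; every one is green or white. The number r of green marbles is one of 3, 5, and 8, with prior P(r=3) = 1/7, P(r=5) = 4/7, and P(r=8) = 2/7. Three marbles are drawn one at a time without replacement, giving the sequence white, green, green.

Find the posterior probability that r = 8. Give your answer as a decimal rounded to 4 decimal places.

Compute the likelihood of the observed sequence for each case: P(data | r = 3) = (6/9)(3/8)(2/7) = 1/14; P(data | r = 5) = (4/9)(5/8)(4/7) = 10/63; P(data | r = 8) = (1/9)(8/8)(7/7) = 1/9.
Multiplying each by its prior: 1/7 · 1/14 = 1/98, 4/7 · 10/63 = 40/441, 2/7 · 1/9 = 2/63; these sum to 13/98.
Therefore the posterior P(r = 8 | data) = (2/63) / (13/98) = 28/117.

0.2393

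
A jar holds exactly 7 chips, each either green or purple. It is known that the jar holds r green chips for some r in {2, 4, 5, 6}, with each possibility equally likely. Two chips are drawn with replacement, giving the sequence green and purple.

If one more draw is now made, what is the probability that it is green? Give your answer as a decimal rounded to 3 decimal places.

0.579

For each hypothesis, P(data | H) works out to: P(data | r = 2) = (2/7)(5/7) = 10/49; P(data | r = 4) = (4/7)(3/7) = 12/49; P(data | r = 5) = (5/7)(2/7) = 10/49; P(data | r = 6) = (6/7)(1/7) = 6/49.
Multiplying each by its prior: 1/4 · 10/49 = 5/98, 1/4 · 12/49 = 3/49, 1/4 · 10/49 = 5/98, 1/4 · 6/49 = 3/98; with total 19/98.
Normalising, the posterior is P(r = 2 | data) = 5/19, P(r = 4 | data) = 6/19, P(r = 5 | data) = 5/19, P(r = 6 | data) = 3/19.
Averaging over the posterior, P(green next | data) = (2/7)(5/19) + (4/7)(6/19) + (5/7)(5/19) + (6/7)(3/19) = 11/19.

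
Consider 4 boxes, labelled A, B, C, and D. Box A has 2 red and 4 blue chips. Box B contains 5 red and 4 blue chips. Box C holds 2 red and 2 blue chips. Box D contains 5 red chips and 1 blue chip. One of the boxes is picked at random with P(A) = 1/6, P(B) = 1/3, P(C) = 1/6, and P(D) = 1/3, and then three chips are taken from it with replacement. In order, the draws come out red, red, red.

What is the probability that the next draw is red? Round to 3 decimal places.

0.740

For each hypothesis, P(data | H) works out to: P(data | box A) = (2/6)(2/6)(2/6) = 0.037037; P(data | box B) = (5/9)(5/9)(5/9) = 0.17147; P(data | box C) = (2/4)(2/4)(2/4) = 0.125; P(data | box D) = (5/6)(5/6)(5/6) = 0.5787.
Weighting by the prior gives 1/6 · 0.037037 = 0.0061728, 1/3 · 0.17147 = 0.057156, 1/6 · 0.125 = 0.020833, 1/3 · 0.5787 = 0.1929; summing to 0.27706.
The posterior is then P(box A | data) = 0.02228, P(box B | data) = 0.20629, P(box C | data) = 0.075193, P(box D | data) = 0.69624.
Averaging over the posterior, P(red next | data) = (1/3)(0.02228) + (5/9)(0.20629) + (1/2)(0.075193) + (5/6)(0.69624) = 0.73983.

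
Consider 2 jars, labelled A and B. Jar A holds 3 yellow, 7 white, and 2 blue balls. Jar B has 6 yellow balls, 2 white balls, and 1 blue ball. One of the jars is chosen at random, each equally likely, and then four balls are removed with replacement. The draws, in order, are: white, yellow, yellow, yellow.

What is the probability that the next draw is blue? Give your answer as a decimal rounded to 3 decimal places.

0.118

The likelihood of the observed sequence under each hypothesis: P(data | jar A) = (7/12)(3/12)(3/12)(3/12) = 0.0091146; P(data | jar B) = (2/9)(6/9)(6/9)(6/9) = 0.065844.
Weighting by the prior gives 1/2 · 0.0091146 = 0.0045573, 1/2 · 0.065844 = 0.032922; with total 0.037479.
The posterior is then P(jar A | data) = 0.1216, P(jar B | data) = 0.8784.
Averaging over the posterior, P(blue next | data) = (1/6)(0.1216) + (1/9)(0.8784) = 0.11787.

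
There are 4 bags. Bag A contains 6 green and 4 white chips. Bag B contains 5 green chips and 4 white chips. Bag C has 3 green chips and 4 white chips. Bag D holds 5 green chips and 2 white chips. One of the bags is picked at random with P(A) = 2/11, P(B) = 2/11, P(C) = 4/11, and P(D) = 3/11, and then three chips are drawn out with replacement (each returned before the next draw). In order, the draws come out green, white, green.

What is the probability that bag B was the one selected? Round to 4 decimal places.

0.1933

The likelihood of the observed sequence under each hypothesis: P(data | bag A) = (6/10)(4/10)(6/10) = 0.144; P(data | bag B) = (5/9)(4/9)(5/9) = 0.13717; P(data | bag C) = (3/7)(4/7)(3/7) = 0.10496; P(data | bag D) = (5/7)(2/7)(5/7) = 0.14577.
Multiplying each by its prior: 2/11 · 0.144 = 0.026182, 2/11 · 0.13717 = 0.024941, 4/11 · 0.10496 = 0.038166, 3/11 · 0.14577 = 0.039756; these sum to 0.12904.
Therefore the posterior P(bag B | data) = (0.024941) / (0.12904) = 0.19327.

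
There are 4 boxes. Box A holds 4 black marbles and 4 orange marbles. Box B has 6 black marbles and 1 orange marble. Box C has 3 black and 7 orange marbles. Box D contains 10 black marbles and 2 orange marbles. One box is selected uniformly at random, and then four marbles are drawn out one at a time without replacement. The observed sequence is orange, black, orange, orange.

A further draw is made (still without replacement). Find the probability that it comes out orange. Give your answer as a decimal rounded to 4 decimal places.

0.5359

For each hypothesis, P(data | H) works out to: P(data | box A) = (4/8)(4/7)(3/6)(2/5) = 0.057143; P(data | box B) = (1/7)(6/6)(0/5) = 0; P(data | box C) = (7/10)(3/9)(6/8)(5/7) = 0.125; P(data | box D) = (2/12)(10/11)(1/10)(0/9) = 0.
The prior-weighted likelihoods are 1/4 · 0.057143 = 0.014286, 1/4 · 0 = 0, 1/4 · 0.125 = 0.03125, 1/4 · 0 = 0; these sum to 0.045536.
Dividing through by the total gives posterior P(box A | data) = 0.31373, P(box B | data) = 0, P(box C | data) = 0.68627, P(box D | data) = 0.
The predictive probability is P(orange next | data) = (1/4)(0.31373) + (2/3)(0.68627) = 0.53595.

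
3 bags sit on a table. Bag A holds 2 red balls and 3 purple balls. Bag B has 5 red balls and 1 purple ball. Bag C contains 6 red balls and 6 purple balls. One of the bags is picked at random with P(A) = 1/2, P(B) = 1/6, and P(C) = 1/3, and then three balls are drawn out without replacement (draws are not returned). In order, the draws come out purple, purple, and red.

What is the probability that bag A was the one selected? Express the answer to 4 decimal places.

0.6875

For each hypothesis, P(data | H) works out to: P(data | bag A) = (3/5)(2/4)(2/3) = 1/5; P(data | bag B) = (1/6)(0/5) = 0; P(data | bag C) = (6/12)(5/11)(6/10) = 3/22.
Weighting by the prior gives 1/2 · 1/5 = 1/10, 1/6 · 0 = 0, 1/3 · 3/22 = 1/22; summing to 8/55.
Hence P(bag A | data) = (1/10) / (8/55) = 11/16.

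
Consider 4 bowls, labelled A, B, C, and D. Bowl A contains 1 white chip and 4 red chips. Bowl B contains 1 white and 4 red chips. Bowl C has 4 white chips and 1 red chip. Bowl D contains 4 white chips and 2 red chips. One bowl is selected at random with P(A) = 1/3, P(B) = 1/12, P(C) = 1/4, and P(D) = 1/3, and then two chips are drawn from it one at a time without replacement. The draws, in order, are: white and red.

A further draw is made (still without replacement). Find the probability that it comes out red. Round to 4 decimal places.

0.4750

Under each hypothesis, the probability of the observed sequence is: P(data | bowl A) = (1/5)(4/4) = 1/5; P(data | bowl B) = (1/5)(4/4) = 1/5; P(data | bowl C) = (4/5)(1/4) = 1/5; P(data | bowl D) = (4/6)(2/5) = 4/15.
Multiplying each by its prior: 1/3 · 1/5 = 1/15, 1/12 · 1/5 = 1/60, 1/4 · 1/5 = 1/20, 1/3 · 4/15 = 4/45; these sum to 2/9.
Normalising, the posterior is P(bowl A | data) = 3/10, P(bowl B | data) = 3/40, P(bowl C | data) = 9/40, P(bowl D | data) = 2/5.
So P(red next | data) = Σ P(red next | H) P(H | data) = (1)(3/10) + (1)(3/40) + (0)(9/40) + (1/4)(2/5) = 19/40.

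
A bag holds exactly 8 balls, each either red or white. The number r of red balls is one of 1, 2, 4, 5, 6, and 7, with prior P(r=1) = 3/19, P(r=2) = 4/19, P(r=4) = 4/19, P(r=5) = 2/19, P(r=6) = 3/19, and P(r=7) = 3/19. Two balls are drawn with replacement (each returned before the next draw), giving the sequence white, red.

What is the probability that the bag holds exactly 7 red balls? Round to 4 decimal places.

0.0955

Under each hypothesis, the probability of the observed sequence is: P(data | r = 1) = (7/8)(1/8) = 0.10938; P(data | r = 2) = (6/8)(2/8) = 0.1875; P(data | r = 4) = (4/8)(4/8) = 0.25; P(data | r = 5) = (3/8)(5/8) = 0.23438; P(data | r = 6) = (2/8)(6/8) = 0.1875; P(data | r = 7) = (1/8)(7/8) = 0.10938.
Multiplying each by its prior: 3/19 · 0.10938 = 0.01727, 4/19 · 0.1875 = 0.039474, 4/19 · 0.25 = 0.052632, 2/19 · 0.23438 = 0.024671, 3/19 · 0.1875 = 0.029605, 3/19 · 0.10938 = 0.01727; these sum to 0.18092.
Hence P(r = 7 | data) = (0.01727) / (0.18092) = 0.095455.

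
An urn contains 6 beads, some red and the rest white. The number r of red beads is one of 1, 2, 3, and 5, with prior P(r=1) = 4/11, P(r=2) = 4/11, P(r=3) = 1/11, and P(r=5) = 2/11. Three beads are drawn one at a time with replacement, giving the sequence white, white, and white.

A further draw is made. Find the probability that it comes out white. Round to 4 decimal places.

0.7658

Compute the likelihood of the observed sequence for each case: P(data | r = 1) = (5/6)(5/6)(5/6) = 0.5787; P(data | r = 2) = (4/6)(4/6)(4/6) = 0.2963; P(data | r = 3) = (3/6)(3/6)(3/6) = 0.125; P(data | r = 5) = (1/6)(1/6)(1/6) = 0.0046296.
The prior-weighted likelihoods are 4/11 · 0.5787 = 0.21044, 4/11 · 0.2963 = 0.10774, 1/11 · 0.125 = 0.011364, 2/11 · 0.0046296 = 0.00084175; these sum to 0.33039.
The posterior is then P(r = 1 | data) = 0.63694, P(r = 2 | data) = 0.32611, P(r = 3 | data) = 0.034395, P(r = 5 | data) = 0.0025478.
So P(white next | data) = Σ P(white next | H) P(H | data) = (5/6)(0.63694) + (2/3)(0.32611) + (1/2)(0.034395) + (1/6)(0.0025478) = 0.76582.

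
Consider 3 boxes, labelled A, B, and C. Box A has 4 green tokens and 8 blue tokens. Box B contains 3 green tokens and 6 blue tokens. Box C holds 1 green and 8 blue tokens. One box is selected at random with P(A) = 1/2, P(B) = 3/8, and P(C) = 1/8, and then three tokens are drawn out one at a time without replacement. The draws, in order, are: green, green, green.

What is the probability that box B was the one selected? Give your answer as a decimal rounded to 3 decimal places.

The likelihood of the observed sequence under each hypothesis: P(data | box A) = (4/12)(3/11)(2/10) = 0.018182; P(data | box B) = (3/9)(2/8)(1/7) = 0.011905; P(data | box C) = (1/9)(0/8) = 0.
The prior-weighted likelihoods are 1/2 · 0.018182 = 0.0090909, 3/8 · 0.011905 = 0.0044643, 1/8 · 0 = 0; these sum to 0.013555.
So P(box B | data) = (0.0044643) / (0.013555) = 0.32934.

0.329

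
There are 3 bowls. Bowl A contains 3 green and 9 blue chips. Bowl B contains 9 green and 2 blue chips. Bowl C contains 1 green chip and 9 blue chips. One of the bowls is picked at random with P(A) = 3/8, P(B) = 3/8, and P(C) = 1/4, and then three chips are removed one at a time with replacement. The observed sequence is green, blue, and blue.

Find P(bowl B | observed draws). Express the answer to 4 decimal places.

0.1220

Compute the likelihood of the observed sequence for each case: P(data | bowl A) = (3/12)(9/12)(9/12) = 0.14062; P(data | bowl B) = (9/11)(2/11)(2/11) = 0.027047; P(data | bowl C) = (1/10)(9/10)(9/10) = 0.081.
The prior-weighted likelihoods are 3/8 · 0.14062 = 0.052734, 3/8 · 0.027047 = 0.010143, 1/4 · 0.081 = 0.02025; these sum to 0.083127.
So P(bowl B | data) = (0.010143) / (0.083127) = 0.12201.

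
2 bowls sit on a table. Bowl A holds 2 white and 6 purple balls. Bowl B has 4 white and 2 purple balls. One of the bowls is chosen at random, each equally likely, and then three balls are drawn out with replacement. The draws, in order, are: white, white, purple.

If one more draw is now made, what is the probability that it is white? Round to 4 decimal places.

The likelihood of the observed sequence under each hypothesis: P(data | bowl A) = (2/8)(2/8)(6/8) = 0.046875; P(data | bowl B) = (4/6)(4/6)(2/6) = 0.14815.
The prior-weighted likelihoods are 1/2 · 0.046875 = 0.023438, 1/2 · 0.14815 = 0.074074; summing to 0.097512.
The posterior is then P(bowl A | data) = 0.24036, P(bowl B | data) = 0.75964.
The predictive probability is P(white next | data) = (1/4)(0.24036) + (2/3)(0.75964) = 0.56652.

0.5665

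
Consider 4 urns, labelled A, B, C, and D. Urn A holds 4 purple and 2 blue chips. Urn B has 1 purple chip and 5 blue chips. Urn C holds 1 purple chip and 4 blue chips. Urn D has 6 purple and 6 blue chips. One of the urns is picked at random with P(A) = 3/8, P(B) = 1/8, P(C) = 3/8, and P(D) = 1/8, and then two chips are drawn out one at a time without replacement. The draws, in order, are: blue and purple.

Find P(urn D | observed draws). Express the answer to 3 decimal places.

For each hypothesis, P(data | H) works out to: P(data | urn A) = (2/6)(4/5) = 0.26667; P(data | urn B) = (5/6)(1/5) = 0.16667; P(data | urn C) = (4/5)(1/4) = 0.2; P(data | urn D) = (6/12)(6/11) = 0.27273.
The prior-weighted likelihoods are 3/8 · 0.26667 = 0.1, 1/8 · 0.16667 = 0.020833, 3/8 · 0.2 = 0.075, 1/8 · 0.27273 = 0.034091; summing to 0.22992.
Hence P(urn D | data) = (0.034091) / (0.22992) = 0.14827.

0.148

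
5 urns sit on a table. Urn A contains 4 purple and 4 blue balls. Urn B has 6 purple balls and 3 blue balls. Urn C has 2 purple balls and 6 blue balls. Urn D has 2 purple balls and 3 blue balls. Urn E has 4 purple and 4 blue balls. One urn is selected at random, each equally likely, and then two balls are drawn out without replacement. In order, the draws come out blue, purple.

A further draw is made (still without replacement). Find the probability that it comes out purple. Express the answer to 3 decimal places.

0.449

For each hypothesis, P(data | H) works out to: P(data | urn A) = (4/8)(4/7) = 2/7; P(data | urn B) = (3/9)(6/8) = 1/4; P(data | urn C) = (6/8)(2/7) = 3/14; P(data | urn D) = (3/5)(2/4) = 3/10; P(data | urn E) = (4/8)(4/7) = 2/7.
Weighting by the prior gives 1/5 · 2/7 = 2/35, 1/5 · 1/4 = 1/20, 1/5 · 3/14 = 3/70, 1/5 · 3/10 = 3/50, 1/5 · 2/7 = 2/35; summing to 187/700.
Dividing through by the total gives posterior P(urn A | data) = 40/187, P(urn B | data) = 35/187, P(urn C | data) = 30/187, P(urn D | data) = 42/187, P(urn E | data) = 40/187.
The predictive probability is P(purple next | data) = (1/2)(40/187) + (5/7)(35/187) + (1/6)(30/187) + (1/3)(42/187) + (1/2)(40/187) = 84/187.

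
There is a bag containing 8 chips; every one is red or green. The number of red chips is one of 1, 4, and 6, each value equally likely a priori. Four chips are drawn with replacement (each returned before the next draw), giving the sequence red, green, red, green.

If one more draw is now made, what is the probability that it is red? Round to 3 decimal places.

Under each hypothesis, the probability of the observed sequence is: P(data | r = 1) = (1/8)(7/8)(1/8)(7/8) = 0.011963; P(data | r = 4) = (4/8)(4/8)(4/8)(4/8) = 0.0625; P(data | r = 6) = (6/8)(2/8)(6/8)(2/8) = 0.035156.
Weighting by the prior gives 1/3 · 0.011963 = 0.0039876, 1/3 · 0.0625 = 0.020833, 1/3 · 0.035156 = 0.011719; these sum to 0.03654.
Normalising, the posterior is P(r = 1 | data) = 0.10913, P(r = 4 | data) = 0.57016, P(r = 6 | data) = 0.32071.
Averaging over the posterior, P(red next | data) = (1/8)(0.10913) + (1/2)(0.57016) + (3/4)(0.32071) = 0.53925.

0.539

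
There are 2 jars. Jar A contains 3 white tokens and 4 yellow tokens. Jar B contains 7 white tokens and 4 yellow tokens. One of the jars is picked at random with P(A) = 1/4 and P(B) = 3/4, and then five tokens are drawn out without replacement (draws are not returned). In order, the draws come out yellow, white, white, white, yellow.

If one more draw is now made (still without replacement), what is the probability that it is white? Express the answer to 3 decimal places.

Compute the likelihood of the observed sequence for each case: P(data | jar A) = (4/7)(3/6)(2/5)(1/4)(3/3) = 0.028571; P(data | jar B) = (4/11)(7/10)(6/9)(5/8)(3/7) = 0.045455.
Weighting by the prior gives 1/4 · 0.028571 = 0.0071429, 3/4 · 0.045455 = 0.034091; summing to 0.041234.
The posterior is then P(jar A | data) = 0.17323, P(jar B | data) = 0.82677.
The predictive probability is P(white next | data) = (0)(0.17323) + (2/3)(0.82677) = 0.55118.

0.551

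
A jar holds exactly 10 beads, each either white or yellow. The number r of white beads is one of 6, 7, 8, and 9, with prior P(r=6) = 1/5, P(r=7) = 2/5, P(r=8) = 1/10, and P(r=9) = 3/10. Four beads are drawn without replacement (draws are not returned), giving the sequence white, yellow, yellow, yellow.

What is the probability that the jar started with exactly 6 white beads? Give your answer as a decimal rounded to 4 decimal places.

The likelihood of the observed sequence under each hypothesis: P(data | r = 6) = (6/10)(4/9)(3/8)(2/7) = 0.028571; P(data | r = 7) = (7/10)(3/9)(2/8)(1/7) = 0.0083333; P(data | r = 8) = (8/10)(2/9)(1/8)(0/7) = 0; P(data | r = 9) = (9/10)(1/9)(0/8) = 0.
The prior-weighted likelihoods are 1/5 · 0.028571 = 0.0057143, 2/5 · 0.0083333 = 0.0033333, 1/10 · 0 = 0, 3/10 · 0 = 0; with total 0.0090476.
Therefore the posterior P(r = 6 | data) = (0.0057143) / (0.0090476) = 0.63158.

0.6316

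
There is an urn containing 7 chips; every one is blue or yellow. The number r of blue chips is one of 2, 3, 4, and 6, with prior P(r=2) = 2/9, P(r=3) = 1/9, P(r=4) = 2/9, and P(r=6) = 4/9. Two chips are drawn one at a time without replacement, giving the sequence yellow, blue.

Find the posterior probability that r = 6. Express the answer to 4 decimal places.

For each hypothesis, P(data | H) works out to: P(data | r = 2) = (5/7)(2/6) = 5/21; P(data | r = 3) = (4/7)(3/6) = 2/7; P(data | r = 4) = (3/7)(4/6) = 2/7; P(data | r = 6) = (1/7)(6/6) = 1/7.
Weighting by the prior gives 2/9 · 5/21 = 10/189, 1/9 · 2/7 = 2/63, 2/9 · 2/7 = 4/63, 4/9 · 1/7 = 4/63; with total 40/189.
Therefore the posterior P(r = 6 | data) = (4/63) / (40/189) = 3/10.

0.3000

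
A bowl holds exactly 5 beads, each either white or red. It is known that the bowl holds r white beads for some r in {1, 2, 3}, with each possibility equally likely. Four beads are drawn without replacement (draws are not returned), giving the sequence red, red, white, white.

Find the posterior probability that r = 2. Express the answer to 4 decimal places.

The likelihood of the observed sequence under each hypothesis: P(data | r = 1) = (4/5)(3/4)(1/3)(0/2) = 0; P(data | r = 2) = (3/5)(2/4)(2/3)(1/2) = 1/10; P(data | r = 3) = (2/5)(1/4)(3/3)(2/2) = 1/10.
Weighting by the prior gives 1/3 · 0 = 0, 1/3 · 1/10 = 1/30, 1/3 · 1/10 = 1/30; these sum to 1/15.
Hence P(r = 2 | data) = (1/30) / (1/15) = 1/2.

0.5000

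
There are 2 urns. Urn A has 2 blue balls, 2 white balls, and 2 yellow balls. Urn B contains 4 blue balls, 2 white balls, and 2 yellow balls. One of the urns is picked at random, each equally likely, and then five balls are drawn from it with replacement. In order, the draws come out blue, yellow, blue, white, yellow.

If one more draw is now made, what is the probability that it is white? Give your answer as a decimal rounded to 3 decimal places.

0.293

The likelihood of the observed sequence under each hypothesis: P(data | urn A) = (2/6)(2/6)(2/6)(2/6)(2/6) = 0.0041152; P(data | urn B) = (4/8)(2/8)(4/8)(2/8)(2/8) = 0.0039062.
Multiplying each by its prior: 1/2 · 0.0041152 = 0.0020576, 1/2 · 0.0039062 = 0.0019531; summing to 0.0040107.
Dividing through by the total gives posterior P(urn A | data) = 0.51303, P(urn B | data) = 0.48697.
Averaging over the posterior, P(white next | data) = (1/3)(0.51303) + (1/4)(0.48697) = 0.29275.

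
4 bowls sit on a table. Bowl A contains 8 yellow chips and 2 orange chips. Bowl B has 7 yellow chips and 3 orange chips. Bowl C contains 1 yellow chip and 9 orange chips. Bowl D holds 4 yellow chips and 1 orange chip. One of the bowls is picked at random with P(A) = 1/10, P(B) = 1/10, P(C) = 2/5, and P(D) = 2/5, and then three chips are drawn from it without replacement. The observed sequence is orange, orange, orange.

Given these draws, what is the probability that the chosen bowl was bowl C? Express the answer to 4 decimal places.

Under each hypothesis, the probability of the observed sequence is: P(data | bowl A) = (2/10)(1/9)(0/8) = 0; P(data | bowl B) = (3/10)(2/9)(1/8) = 0.0083333; P(data | bowl C) = (9/10)(8/9)(7/8) = 0.7; P(data | bowl D) = (1/5)(0/4) = 0.
Multiplying each by its prior: 1/10 · 0 = 0, 1/10 · 0.0083333 = 0.00083333, 2/5 · 0.7 = 0.28, 2/5 · 0 = 0; summing to 0.28083.
Therefore the posterior P(bowl C | data) = (0.28) / (0.28083) = 0.99703.

0.9970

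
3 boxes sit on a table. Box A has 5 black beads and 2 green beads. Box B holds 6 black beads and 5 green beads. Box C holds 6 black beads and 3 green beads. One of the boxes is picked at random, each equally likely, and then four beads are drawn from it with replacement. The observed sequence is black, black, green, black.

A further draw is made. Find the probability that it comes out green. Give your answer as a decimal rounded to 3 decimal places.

0.348

Under each hypothesis, the probability of the observed sequence is: P(data | box A) = (5/7)(5/7)(2/7)(5/7) = 0.10412; P(data | box B) = (6/11)(6/11)(5/11)(6/11) = 0.073765; P(data | box C) = (6/9)(6/9)(3/9)(6/9) = 0.098765.
The prior-weighted likelihoods are 1/3 · 0.10412 = 0.034708, 1/3 · 0.073765 = 0.024588, 1/3 · 0.098765 = 0.032922; these sum to 0.092218.
Dividing through by the total gives posterior P(box A | data) = 0.37637, P(box B | data) = 0.26663, P(box C | data) = 0.357.
So P(green next | data) = Σ P(green next | H) P(H | data) = (2/7)(0.37637) + (5/11)(0.26663) + (1/3)(0.357) = 0.34773.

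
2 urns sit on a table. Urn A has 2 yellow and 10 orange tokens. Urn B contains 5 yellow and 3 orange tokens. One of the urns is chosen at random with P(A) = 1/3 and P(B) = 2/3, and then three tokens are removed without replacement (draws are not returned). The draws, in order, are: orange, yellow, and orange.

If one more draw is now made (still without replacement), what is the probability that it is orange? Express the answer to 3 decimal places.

0.498

Compute the likelihood of the observed sequence for each case: P(data | urn A) = (10/12)(2/11)(9/10) = 3/22; P(data | urn B) = (3/8)(5/7)(2/6) = 5/56.
The prior-weighted likelihoods are 1/3 · 3/22 = 1/22, 2/3 · 5/56 = 5/84; with total 97/924.
Normalising, the posterior is P(urn A | data) = 42/97, P(urn B | data) = 55/97.
So P(orange next | data) = Σ P(orange next | H) P(H | data) = (8/9)(42/97) + (1/5)(55/97) = 145/291.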